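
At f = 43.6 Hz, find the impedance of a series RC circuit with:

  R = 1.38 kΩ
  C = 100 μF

Step 1 — Angular frequency: ω = 2π·f = 2π·43.6 = 273.9 rad/s.
Step 2 — Component impedances:
  R: Z = R = 1380 Ω
  C: Z = 1/(jωC) = -j/(ω·C) = 0 - j36.5 Ω
Step 3 — Series combination: Z_total = R + C = 1380 - j36.5 Ω = 1380∠-1.5° Ω.

Z = 1380 - j36.5 Ω = 1380∠-1.5° Ω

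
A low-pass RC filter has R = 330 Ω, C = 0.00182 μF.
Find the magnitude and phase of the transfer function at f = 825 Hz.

Step 1 — Angular frequency: ω = 2π·825 = 5184 rad/s.
Step 2 — Transfer function: H(jω) = 1/(1 + jωRC).
Step 3 — Denominator: 1 + jωRC = 1 + j·5184·330·1.82e-09 = 1 + j0.003113.
Step 4 — H = 1 - j0.003113.
Step 5 — Magnitude: |H| = 1 (-0.0 dB); phase: φ = -0.2°.

|H| = 1 (-0.0 dB), φ = -0.2°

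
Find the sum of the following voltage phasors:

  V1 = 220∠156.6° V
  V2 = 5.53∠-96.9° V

Step 1 — Convert each phasor to rectangular form:
  V1 = 220·(cos(156.6°) + j·sin(156.6°)) = -201.9 + j87.37 V
  V2 = 5.53·(cos(-96.9°) + j·sin(-96.9°)) = -0.6644 - j5.49 V
Step 2 — Sum components: V_total = -202.6 + j81.88 V.
Step 3 — Convert to polar: |V_total| = 218.5 V, ∠V_total = 158.0°.

V_total = 218.5∠158.0° V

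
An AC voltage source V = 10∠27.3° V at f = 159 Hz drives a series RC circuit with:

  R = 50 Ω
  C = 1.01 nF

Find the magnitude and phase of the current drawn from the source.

Step 1 — Angular frequency: ω = 2π·f = 2π·159 = 999 rad/s.
Step 2 — Component impedances:
  R: Z = R = 50 Ω
  C: Z = 1/(jωC) = -j/(ω·C) = 0 - j9.911e+05 Ω
Step 3 — Series combination: Z_total = R + C = 50 - j9.911e+05 Ω = 9.911e+05∠-90.0° Ω.
Step 4 — Source phasor: V = 10∠27.3° V = 8.886 + j4.586 V.
Step 5 — Ohm's law: I = V / Z_total = (8.886 + j4.586) / (50 - j9.911e+05) = -4.627e-06 + j8.967e-06 A.
Step 6 — Convert to polar: |I| = 1.009e-05 A, ∠I = 117.3°.

I = 1.009e-05∠117.3° A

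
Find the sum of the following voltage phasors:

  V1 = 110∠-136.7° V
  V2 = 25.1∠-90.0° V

Step 1 — Convert each phasor to rectangular form:
  V1 = 110·(cos(-136.7°) + j·sin(-136.7°)) = -80.06 - j75.44 V
  V2 = 25.1·(cos(-90.0°) + j·sin(-90.0°)) = 0 - j25.1 V
Step 2 — Sum components: V_total = -80.06 - j100.5 V.
Step 3 — Convert to polar: |V_total| = 128.5 V, ∠V_total = -128.5°.

V_total = 128.5∠-128.5° V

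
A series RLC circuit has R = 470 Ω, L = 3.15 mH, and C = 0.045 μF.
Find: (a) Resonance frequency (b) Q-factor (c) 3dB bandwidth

Step 1 — Resonance condition Im(Z)=0 gives ω₀ = 1/√(LC).
Step 2 — ω₀ = 1/√(0.00315·4.5e-08) = 8.399e+04 rad/s.
Step 3 — f₀ = ω₀/(2π) = 1.337e+04 Hz.
Step 4 — Series Q: Q = ω₀L/R = 8.399e+04·0.00315/470 = 0.5629.
Step 5 — 3dB bandwidth: Δω = ω₀/Q = 1.492e+05 rad/s; BW = Δω/(2π) = 2.375e+04 Hz.

(a) f₀ = 1.337e+04 Hz  (b) Q = 0.5629  (c) BW = 2.375e+04 Hz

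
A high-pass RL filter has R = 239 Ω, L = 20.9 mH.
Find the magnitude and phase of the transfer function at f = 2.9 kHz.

Step 1 — Angular frequency: ω = 2π·2900 = 1.822e+04 rad/s.
Step 2 — Transfer function: H(jω) = jωL/(R + jωL).
Step 3 — Numerator jωL = j·380.8; denominator R + jωL = 239 + j380.8.
Step 4 — H = 0.7174 + j0.4502.
Step 5 — Magnitude: |H| = 0.847 (-1.4 dB); phase: φ = 32.1°.

|H| = 0.847 (-1.4 dB), φ = 32.1°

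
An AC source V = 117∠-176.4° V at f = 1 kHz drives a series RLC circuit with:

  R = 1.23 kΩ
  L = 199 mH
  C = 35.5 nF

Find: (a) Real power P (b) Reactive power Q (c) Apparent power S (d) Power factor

Step 1 — Angular frequency: ω = 2π·f = 2π·1000 = 6283 rad/s.
Step 2 — Component impedances:
  R: Z = R = 1230 Ω
  L: Z = jωL = j·6283·0.199 = 0 + j1250 Ω
  C: Z = 1/(jωC) = -j/(ω·C) = 0 - j4483 Ω
Step 3 — Series combination: Z_total = R + L + C = 1230 - j3233 Ω = 3459∠-69.2° Ω.
Step 4 — Source phasor: V = 117∠-176.4° V = -116.8 - j7.346 V.
Step 5 — Current: I = V / Z = -0.01002 - j0.03231 A = 0.03383∠-107.2° A.
Step 6 — Complex power: S = V·I* = 1.407 - j3.699 VA.
Step 7 — Real power: P = Re(S) = 1.407 W.
Step 8 — Reactive power: Q = Im(S) = -3.699 VAR.
Step 9 — Apparent power: |S| = 3.958 VA.
Step 10 — Power factor: PF = P/|S| = 0.3556 (leading).

(a) P = 1.407 W  (b) Q = -3.699 VAR  (c) S = 3.958 VA  (d) PF = 0.3556 (leading)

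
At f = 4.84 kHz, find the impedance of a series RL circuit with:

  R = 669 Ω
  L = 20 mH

Step 1 — Angular frequency: ω = 2π·f = 2π·4840 = 3.041e+04 rad/s.
Step 2 — Component impedances:
  R: Z = R = 669 Ω
  L: Z = jωL = j·3.041e+04·0.02 = 0 + j608.2 Ω
Step 3 — Series combination: Z_total = R + L = 669 + j608.2 Ω = 904.1∠42.3° Ω.

Z = 669 + j608.2 Ω = 904.1∠42.3° Ω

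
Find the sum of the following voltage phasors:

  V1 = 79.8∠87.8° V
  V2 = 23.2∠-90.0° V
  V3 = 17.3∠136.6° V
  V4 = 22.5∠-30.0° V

Step 1 — Convert each phasor to rectangular form:
  V1 = 79.8·(cos(87.8°) + j·sin(87.8°)) = 3.063 + j79.74 V
  V2 = 23.2·(cos(-90.0°) + j·sin(-90.0°)) = 0 - j23.2 V
  V3 = 17.3·(cos(136.6°) + j·sin(136.6°)) = -12.57 + j11.89 V
  V4 = 22.5·(cos(-30.0°) + j·sin(-30.0°)) = 19.49 - j11.25 V
Step 2 — Sum components: V_total = 9.979 + j57.18 V.
Step 3 — Convert to polar: |V_total| = 58.04 V, ∠V_total = 80.1°.

V_total = 58.04∠80.1° V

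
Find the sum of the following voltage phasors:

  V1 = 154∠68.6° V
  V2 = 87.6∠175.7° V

Step 1 — Convert each phasor to rectangular form:
  V1 = 154·(cos(68.6°) + j·sin(68.6°)) = 56.19 + j143.4 V
  V2 = 87.6·(cos(175.7°) + j·sin(175.7°)) = -87.35 + j6.568 V
Step 2 — Sum components: V_total = -31.16 + j150 V.
Step 3 — Convert to polar: |V_total| = 153.2 V, ∠V_total = 101.7°.

V_total = 153.2∠101.7° V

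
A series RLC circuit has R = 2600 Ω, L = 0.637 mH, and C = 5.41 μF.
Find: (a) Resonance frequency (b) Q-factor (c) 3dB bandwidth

Step 1 — Resonance: ω₀ = 1/√(LC) = 1/√(0.000637·5.41e-06) = 1.703e+04 rad/s.
Step 2 — f₀ = ω₀/(2π) = 2711 Hz.
Step 3 — Series Q: Q = ω₀L/R = 1.703e+04·0.000637/2600 = 0.004173.
Step 4 — Bandwidth: Δω = ω₀/Q = 4.082e+06 rad/s; BW = Δω/(2π) = 6.496e+05 Hz.

(a) f₀ = 2711 Hz  (b) Q = 0.004173  (c) BW = 6.496e+05 Hz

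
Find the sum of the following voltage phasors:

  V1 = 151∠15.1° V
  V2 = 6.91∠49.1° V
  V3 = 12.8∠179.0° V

Step 1 — Convert each phasor to rectangular form:
  V1 = 151·(cos(15.1°) + j·sin(15.1°)) = 145.8 + j39.34 V
  V2 = 6.91·(cos(49.1°) + j·sin(49.1°)) = 4.524 + j5.223 V
  V3 = 12.8·(cos(179.0°) + j·sin(179.0°)) = -12.8 + j0.2234 V
Step 2 — Sum components: V_total = 137.5 + j44.78 V.
Step 3 — Convert to polar: |V_total| = 144.6 V, ∠V_total = 18.0°.

V_total = 144.6∠18.0° V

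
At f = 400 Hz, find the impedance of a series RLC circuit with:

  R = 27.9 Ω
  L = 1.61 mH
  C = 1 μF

Step 1 — Angular frequency: ω = 2π·f = 2π·400 = 2513 rad/s.
Step 2 — Component impedances:
  R: Z = R = 27.9 Ω
  L: Z = jωL = j·2513·0.00161 = 0 + j4.046 Ω
  C: Z = 1/(jωC) = -j/(ω·C) = 0 - j397.9 Ω
Step 3 — Series combination: Z_total = R + L + C = 27.9 - j393.8 Ω = 394.8∠-85.9° Ω.

Z = 27.9 - j393.8 Ω = 394.8∠-85.9° Ω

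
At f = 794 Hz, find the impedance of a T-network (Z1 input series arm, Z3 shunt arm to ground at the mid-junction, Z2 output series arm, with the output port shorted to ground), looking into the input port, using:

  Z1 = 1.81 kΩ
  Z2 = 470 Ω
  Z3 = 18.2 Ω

Step 1 — Angular frequency: ω = 2π·f = 2π·794 = 4989 rad/s.
Step 2 — Component impedances:
  Z1: Z = R = 1810 Ω
  Z2: Z = R = 470 Ω
  Z3: Z = R = 18.2 Ω
Step 3 — With the output port shorted to ground, the output series arm Z2 runs from the junction to ground; the shunt arm Z3 also runs from the junction to ground. They appear in parallel: Z3 || Z2 = 17.52 Ω.
Step 4 — Series with input arm Z1: Z_in = Z1 + (Z3 || Z2) = 1828 Ω = 1828∠0.0° Ω.

Z = 1828 Ω = 1828∠0.0° Ω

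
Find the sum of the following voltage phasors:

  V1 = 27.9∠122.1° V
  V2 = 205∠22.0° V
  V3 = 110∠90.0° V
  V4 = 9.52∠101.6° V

Step 1 — Convert each phasor to rectangular form:
  V1 = 27.9·(cos(122.1°) + j·sin(122.1°)) = -14.83 + j23.63 V
  V2 = 205·(cos(22.0°) + j·sin(22.0°)) = 190.1 + j76.79 V
  V3 = 110·(cos(90.0°) + j·sin(90.0°)) = 0 + j110 V
  V4 = 9.52·(cos(101.6°) + j·sin(101.6°)) = -1.914 + j9.326 V
Step 2 — Sum components: V_total = 173.3 + j219.8 V.
Step 3 — Convert to polar: |V_total| = 279.9 V, ∠V_total = 51.7°.

V_total = 279.9∠51.7° V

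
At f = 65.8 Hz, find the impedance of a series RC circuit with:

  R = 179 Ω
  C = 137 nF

Step 1 — Angular frequency: ω = 2π·f = 2π·65.8 = 413.4 rad/s.
Step 2 — Component impedances:
  R: Z = R = 179 Ω
  C: Z = 1/(jωC) = -j/(ω·C) = 0 - j1.766e+04 Ω
Step 3 — Series combination: Z_total = R + C = 179 - j1.766e+04 Ω = 1.766e+04∠-89.4° Ω.

Z = 179 - j1.766e+04 Ω = 1.766e+04∠-89.4° Ω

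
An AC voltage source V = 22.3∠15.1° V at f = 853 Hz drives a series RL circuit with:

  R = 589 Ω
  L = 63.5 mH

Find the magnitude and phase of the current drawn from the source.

Step 1 — Angular frequency: ω = 2π·f = 2π·853 = 5360 rad/s.
Step 2 — Component impedances:
  R: Z = R = 589 Ω
  L: Z = jωL = j·5360·0.0635 = 0 + j340.3 Ω
Step 3 — Series combination: Z_total = R + L = 589 + j340.3 Ω = 680.3∠30.0° Ω.
Step 4 — Source phasor: V = 22.3∠15.1° V = 21.53 + j5.809 V.
Step 5 — Ohm's law: I = V / Z_total = (21.53 + j5.809) / (589 + j340.3) = 0.03168 - j0.00844 A.
Step 6 — Convert to polar: |I| = 0.03278 A, ∠I = -14.9°.

I = 0.03278∠-14.9° A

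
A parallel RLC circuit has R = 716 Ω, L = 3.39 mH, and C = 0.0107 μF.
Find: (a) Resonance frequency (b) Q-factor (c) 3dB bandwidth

Step 1 — Resonance: ω₀ = 1/√(LC) = 1/√(0.00339·1.07e-08) = 1.66e+05 rad/s.
Step 2 — f₀ = ω₀/(2π) = 2.643e+04 Hz.
Step 3 — Parallel Q: Q = R/(ω₀L) = 716/(1.66e+05·0.00339) = 1.272.
Step 4 — Bandwidth: Δω = ω₀/Q = 1.305e+05 rad/s; BW = Δω/(2π) = 2.077e+04 Hz.

(a) f₀ = 2.643e+04 Hz  (b) Q = 1.272  (c) BW = 2.077e+04 Hz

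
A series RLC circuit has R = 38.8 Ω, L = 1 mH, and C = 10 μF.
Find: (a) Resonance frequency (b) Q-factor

Step 1 — Resonance condition Im(Z)=0 gives ω₀ = 1/√(LC).
Step 2 — ω₀ = 1/√(0.001·1e-05) = 1e+04 rad/s.
Step 3 — f₀ = ω₀/(2π) = 1592 Hz.
Step 4 — Series Q: Q = ω₀L/R = 1e+04·0.001/38.8 = 0.2577.

(a) f₀ = 1592 Hz  (b) Q = 0.2577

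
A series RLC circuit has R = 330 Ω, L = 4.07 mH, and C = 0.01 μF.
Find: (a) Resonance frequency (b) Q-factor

Step 1 — Resonance condition Im(Z)=0 gives ω₀ = 1/√(LC).
Step 2 — ω₀ = 1/√(0.00407·1e-08) = 1.567e+05 rad/s.
Step 3 — f₀ = ω₀/(2π) = 2.495e+04 Hz.
Step 4 — Series Q: Q = ω₀L/R = 1.567e+05·0.00407/330 = 1.933.

(a) f₀ = 2.495e+04 Hz  (b) Q = 1.933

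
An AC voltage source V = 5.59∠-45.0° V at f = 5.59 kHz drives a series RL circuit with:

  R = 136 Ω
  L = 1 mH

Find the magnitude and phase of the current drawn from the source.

Step 1 — Angular frequency: ω = 2π·f = 2π·5590 = 3.512e+04 rad/s.
Step 2 — Component impedances:
  R: Z = R = 136 Ω
  L: Z = jωL = j·3.512e+04·0.001 = 0 + j35.12 Ω
Step 3 — Series combination: Z_total = R + L = 136 + j35.12 Ω = 140.5∠14.5° Ω.
Step 4 — Source phasor: V = 5.59∠-45.0° V = 3.953 - j3.953 V.
Step 5 — Ohm's law: I = V / Z_total = (3.953 - j3.953) / (136 + j35.12) = 0.02021 - j0.03428 A.
Step 6 — Convert to polar: |I| = 0.0398 A, ∠I = -59.5°.

I = 0.0398∠-59.5° A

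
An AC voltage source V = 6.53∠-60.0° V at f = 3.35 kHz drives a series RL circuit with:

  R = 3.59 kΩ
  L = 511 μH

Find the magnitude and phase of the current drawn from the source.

Step 1 — Angular frequency: ω = 2π·f = 2π·3350 = 2.105e+04 rad/s.
Step 2 — Component impedances:
  R: Z = R = 3590 Ω
  L: Z = jωL = j·2.105e+04·0.000511 = 0 + j10.76 Ω
Step 3 — Series combination: Z_total = R + L = 3590 + j10.76 Ω = 3590∠0.2° Ω.
Step 4 — Source phasor: V = 6.53∠-60.0° V = 3.265 - j5.655 V.
Step 5 — Ohm's law: I = V / Z_total = (3.265 - j5.655) / (3590 + j10.76) = 0.0009047 - j0.001578 A.
Step 6 — Convert to polar: |I| = 0.001819 A, ∠I = -60.2°.

I = 0.001819∠-60.2° A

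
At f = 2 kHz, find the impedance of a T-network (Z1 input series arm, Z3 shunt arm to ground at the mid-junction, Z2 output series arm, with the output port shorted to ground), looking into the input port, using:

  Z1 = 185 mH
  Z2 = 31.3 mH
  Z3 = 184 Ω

Step 1 — Angular frequency: ω = 2π·f = 2π·2000 = 1.257e+04 rad/s.
Step 2 — Component impedances:
  Z1: Z = jωL = j·1.257e+04·0.185 = 0 + j2325 Ω
  Z2: Z = jωL = j·1.257e+04·0.0313 = 0 + j393.3 Ω
  Z3: Z = R = 184 Ω
Step 3 — With the output port shorted to ground, the output series arm Z2 runs from the junction to ground; the shunt arm Z3 also runs from the junction to ground. They appear in parallel: Z3 || Z2 = 151 + j70.62 Ω.
Step 4 — Series with input arm Z1: Z_in = Z1 + (Z3 || Z2) = 151 + j2395 Ω = 2400∠86.4° Ω.

Z = 151 + j2395 Ω = 2400∠86.4° Ω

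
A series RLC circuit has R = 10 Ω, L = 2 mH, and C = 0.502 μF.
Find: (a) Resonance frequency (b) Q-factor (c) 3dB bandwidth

Step 1 — Resonance: ω₀ = 1/√(LC) = 1/√(0.002·5.02e-07) = 3.156e+04 rad/s.
Step 2 — f₀ = ω₀/(2π) = 5023 Hz.
Step 3 — Series Q: Q = ω₀L/R = 3.156e+04·0.002/10 = 6.312.
Step 4 — Bandwidth: Δω = ω₀/Q = 5000 rad/s; BW = Δω/(2π) = 795.8 Hz.

(a) f₀ = 5023 Hz  (b) Q = 6.312  (c) BW = 795.8 Hz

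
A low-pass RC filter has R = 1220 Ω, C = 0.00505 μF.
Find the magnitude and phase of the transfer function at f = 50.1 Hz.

Step 1 — Angular frequency: ω = 2π·50.1 = 314.8 rad/s.
Step 2 — Transfer function: H(jω) = 1/(1 + jωRC).
Step 3 — Denominator: 1 + jωRC = 1 + j·314.8·1220·5.05e-09 = 1 + j0.001939.
Step 4 — H = 1 - j0.001939.
Step 5 — Magnitude: |H| = 1 (-0.0 dB); phase: φ = -0.1°.

|H| = 1 (-0.0 dB), φ = -0.1°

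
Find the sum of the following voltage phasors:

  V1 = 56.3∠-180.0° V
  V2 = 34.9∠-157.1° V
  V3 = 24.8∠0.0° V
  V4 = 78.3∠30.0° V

Step 1 — Convert each phasor to rectangular form:
  V1 = 56.3·(cos(-180.0°) + j·sin(-180.0°)) = -56.3 V
  V2 = 34.9·(cos(-157.1°) + j·sin(-157.1°)) = -32.15 - j13.58 V
  V3 = 24.8·(cos(0.0°) + j·sin(0.0°)) = 24.8 V
  V4 = 78.3·(cos(30.0°) + j·sin(30.0°)) = 67.81 + j39.15 V
Step 2 — Sum components: V_total = 4.16 + j25.57 V.
Step 3 — Convert to polar: |V_total| = 25.91 V, ∠V_total = 80.8°.

V_total = 25.91∠80.8° V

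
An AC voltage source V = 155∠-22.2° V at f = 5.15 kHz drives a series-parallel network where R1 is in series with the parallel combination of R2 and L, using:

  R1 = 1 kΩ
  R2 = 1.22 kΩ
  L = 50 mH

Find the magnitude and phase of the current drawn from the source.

Step 1 — Angular frequency: ω = 2π·f = 2π·5150 = 3.236e+04 rad/s.
Step 2 — Component impedances:
  R1: Z = R = 1000 Ω
  R2: Z = R = 1220 Ω
  L: Z = jωL = j·3.236e+04·0.05 = 0 + j1618 Ω
Step 3 — Parallel branch: R2 || L = 1/(1/R2 + 1/L) = 777.8 + j586.5 Ω.
Step 4 — Series with R1: Z_total = R1 + (R2 || L) = 1778 + j586.5 Ω = 1872∠18.3° Ω.
Step 5 — Source phasor: V = 155∠-22.2° V = 143.5 - j58.57 V.
Step 6 — Ohm's law: I = V / Z_total = (143.5 - j58.57) / (1778 + j586.5) = 0.063 - j0.05373 A.
Step 7 — Convert to polar: |I| = 0.0828 A, ∠I = -40.5°.

I = 0.0828∠-40.5° A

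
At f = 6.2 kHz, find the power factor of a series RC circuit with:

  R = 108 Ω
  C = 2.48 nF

Step 1 — Angular frequency: ω = 2π·f = 2π·6200 = 3.896e+04 rad/s.
Step 2 — Component impedances:
  R: Z = R = 108 Ω
  C: Z = 1/(jωC) = -j/(ω·C) = 0 - j1.035e+04 Ω
Step 3 — Series combination: Z_total = R + C = 108 - j1.035e+04 Ω = 1.035e+04∠-89.4° Ω.
Step 4 — Power factor: PF = cos(φ) = Re(Z)/|Z| = 108/1.035e+04 = 0.01043.
Step 5 — Type: Im(Z) = -1.035e+04 ⇒ leading (phase φ = -89.4°).

PF = 0.01043 (leading, φ = -89.4°)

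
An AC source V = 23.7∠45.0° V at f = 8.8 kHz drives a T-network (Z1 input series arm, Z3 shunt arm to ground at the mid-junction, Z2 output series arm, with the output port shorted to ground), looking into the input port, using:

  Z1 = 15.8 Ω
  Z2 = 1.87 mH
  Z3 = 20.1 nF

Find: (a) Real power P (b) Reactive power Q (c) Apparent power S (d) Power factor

Step 1 — Angular frequency: ω = 2π·f = 2π·8800 = 5.529e+04 rad/s.
Step 2 — Component impedances:
  Z1: Z = R = 15.8 Ω
  Z2: Z = jωL = j·5.529e+04·0.00187 = 0 + j103.4 Ω
  Z3: Z = 1/(jωC) = -j/(ω·C) = 0 - j899.8 Ω
Step 3 — With the output port shorted to ground, the output series arm Z2 runs from the junction to ground; the shunt arm Z3 also runs from the junction to ground. They appear in parallel: Z3 || Z2 = 0 + j116.8 Ω.
Step 4 — Series with input arm Z1: Z_in = Z1 + (Z3 || Z2) = 15.8 + j116.8 Ω = 117.9∠82.3° Ω.
Step 5 — Source phasor: V = 23.7∠45.0° V = 16.76 + j16.76 V.
Step 6 — Current: I = V / Z = 0.1599 - j0.1218 A = 0.201∠-37.3° A.
Step 7 — Complex power: S = V·I* = 0.6386 + j4.722 VA.
Step 8 — Real power: P = Re(S) = 0.6386 W.
Step 9 — Reactive power: Q = Im(S) = 4.722 VAR.
Step 10 — Apparent power: |S| = 4.765 VA.
Step 11 — Power factor: PF = P/|S| = 0.134 (lagging).

(a) P = 0.6386 W  (b) Q = 4.722 VAR  (c) S = 4.765 VA  (d) PF = 0.134 (lagging)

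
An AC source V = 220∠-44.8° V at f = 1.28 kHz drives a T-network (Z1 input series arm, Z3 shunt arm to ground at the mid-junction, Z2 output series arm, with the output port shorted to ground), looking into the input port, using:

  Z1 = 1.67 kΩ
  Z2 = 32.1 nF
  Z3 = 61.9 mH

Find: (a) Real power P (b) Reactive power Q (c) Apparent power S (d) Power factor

Step 1 — Angular frequency: ω = 2π·f = 2π·1280 = 8042 rad/s.
Step 2 — Component impedances:
  Z1: Z = R = 1670 Ω
  Z2: Z = 1/(jωC) = -j/(ω·C) = 0 - j3874 Ω
  Z3: Z = jωL = j·8042·0.0619 = 0 + j497.8 Ω
Step 3 — With the output port shorted to ground, the output series arm Z2 runs from the junction to ground; the shunt arm Z3 also runs from the junction to ground. They appear in parallel: Z3 || Z2 = 0 + j571.2 Ω.
Step 4 — Series with input arm Z1: Z_in = Z1 + (Z3 || Z2) = 1670 + j571.2 Ω = 1765∠18.9° Ω.
Step 5 — Source phasor: V = 220∠-44.8° V = 156.1 - j155 V.
Step 6 — Current: I = V / Z = 0.05526 - j0.1117 A = 0.1246∠-63.7° A.
Step 7 — Complex power: S = V·I* = 25.95 + j8.875 VA.
Step 8 — Real power: P = Re(S) = 25.95 W.
Step 9 — Reactive power: Q = Im(S) = 8.875 VAR.
Step 10 — Apparent power: |S| = 27.42 VA.
Step 11 — Power factor: PF = P/|S| = 0.9462 (lagging).

(a) P = 25.95 W  (b) Q = 8.875 VAR  (c) S = 27.42 VA  (d) PF = 0.9462 (lagging)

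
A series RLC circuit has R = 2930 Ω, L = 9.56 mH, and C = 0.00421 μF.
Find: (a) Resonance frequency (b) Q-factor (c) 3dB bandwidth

Step 1 — Resonance: ω₀ = 1/√(LC) = 1/√(0.00956·4.21e-09) = 1.576e+05 rad/s.
Step 2 — f₀ = ω₀/(2π) = 2.509e+04 Hz.
Step 3 — Series Q: Q = ω₀L/R = 1.576e+05·0.00956/2930 = 0.5143.
Step 4 — Bandwidth: Δω = ω₀/Q = 3.065e+05 rad/s; BW = Δω/(2π) = 4.878e+04 Hz.

(a) f₀ = 2.509e+04 Hz  (b) Q = 0.5143  (c) BW = 4.878e+04 Hz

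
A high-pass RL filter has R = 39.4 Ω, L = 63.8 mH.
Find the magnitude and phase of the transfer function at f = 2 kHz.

Step 1 — Angular frequency: ω = 2π·2000 = 1.257e+04 rad/s.
Step 2 — Transfer function: H(jω) = jωL/(R + jωL).
Step 3 — Numerator jωL = j·801.7; denominator R + jωL = 39.4 + j801.7.
Step 4 — H = 0.9976 + j0.04903.
Step 5 — Magnitude: |H| = 0.9988 (-0.0 dB); phase: φ = 2.8°.

|H| = 0.9988 (-0.0 dB), φ = 2.8°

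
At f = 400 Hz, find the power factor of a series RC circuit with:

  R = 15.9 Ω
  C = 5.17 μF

Step 1 — Angular frequency: ω = 2π·f = 2π·400 = 2513 rad/s.
Step 2 — Component impedances:
  R: Z = R = 15.9 Ω
  C: Z = 1/(jωC) = -j/(ω·C) = 0 - j76.96 Ω
Step 3 — Series combination: Z_total = R + C = 15.9 - j76.96 Ω = 78.59∠-78.3° Ω.
Step 4 — Power factor: PF = cos(φ) = Re(Z)/|Z| = 15.9/78.59 = 0.2023.
Step 5 — Type: Im(Z) = -76.96 ⇒ leading (phase φ = -78.3°).

PF = 0.2023 (leading, φ = -78.3°)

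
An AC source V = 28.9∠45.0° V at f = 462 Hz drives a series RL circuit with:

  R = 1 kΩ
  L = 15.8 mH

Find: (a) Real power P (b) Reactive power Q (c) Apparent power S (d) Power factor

Step 1 — Angular frequency: ω = 2π·f = 2π·462 = 2903 rad/s.
Step 2 — Component impedances:
  R: Z = R = 1000 Ω
  L: Z = jωL = j·2903·0.0158 = 0 + j45.86 Ω
Step 3 — Series combination: Z_total = R + L = 1000 + j45.86 Ω = 1001∠2.6° Ω.
Step 4 — Source phasor: V = 28.9∠45.0° V = 20.44 + j20.44 V.
Step 5 — Current: I = V / Z = 0.02133 + j0.01946 A = 0.02887∠42.4° A.
Step 6 — Complex power: S = V·I* = 0.8335 + j0.03823 VA.
Step 7 — Real power: P = Re(S) = 0.8335 W.
Step 8 — Reactive power: Q = Im(S) = 0.03823 VAR.
Step 9 — Apparent power: |S| = 0.8343 VA.
Step 10 — Power factor: PF = P/|S| = 0.9989 (lagging).

(a) P = 0.8335 W  (b) Q = 0.03823 VAR  (c) S = 0.8343 VA  (d) PF = 0.9989 (lagging)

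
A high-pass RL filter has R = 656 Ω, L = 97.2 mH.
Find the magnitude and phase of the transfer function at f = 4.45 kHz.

Step 1 — Angular frequency: ω = 2π·4450 = 2.796e+04 rad/s.
Step 2 — Transfer function: H(jω) = jωL/(R + jωL).
Step 3 — Numerator jωL = j·2718; denominator R + jωL = 656 + j2718.
Step 4 — H = 0.9449 + j0.2281.
Step 5 — Magnitude: |H| = 0.9721 (-0.2 dB); phase: φ = 13.6°.

|H| = 0.9721 (-0.2 dB), φ = 13.6°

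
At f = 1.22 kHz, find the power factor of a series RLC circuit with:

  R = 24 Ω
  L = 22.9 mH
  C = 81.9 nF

Step 1 — Angular frequency: ω = 2π·f = 2π·1220 = 7665 rad/s.
Step 2 — Component impedances:
  R: Z = R = 24 Ω
  L: Z = jωL = j·7665·0.0229 = 0 + j175.5 Ω
  C: Z = 1/(jωC) = -j/(ω·C) = 0 - j1593 Ω
Step 3 — Series combination: Z_total = R + L + C = 24 - j1417 Ω = 1418∠-89.0° Ω.
Step 4 — Power factor: PF = cos(φ) = Re(Z)/|Z| = 24/1418 = 0.01693.
Step 5 — Type: Im(Z) = -1417 ⇒ leading (phase φ = -89.0°).

PF = 0.01693 (leading, φ = -89.0°)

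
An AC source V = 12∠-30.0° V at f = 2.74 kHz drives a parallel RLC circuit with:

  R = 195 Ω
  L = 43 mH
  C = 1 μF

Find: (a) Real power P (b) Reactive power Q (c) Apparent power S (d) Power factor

Step 1 — Angular frequency: ω = 2π·f = 2π·2740 = 1.722e+04 rad/s.
Step 2 — Component impedances:
  R: Z = R = 195 Ω
  L: Z = jωL = j·1.722e+04·0.043 = 0 + j740.3 Ω
  C: Z = 1/(jωC) = -j/(ω·C) = 0 - j58.09 Ω
Step 3 — Parallel combination: 1/Z_total = 1/R + 1/L + 1/C; Z_total = 18.45 - j57.07 Ω = 59.98∠-72.1° Ω.
Step 4 — Source phasor: V = 12∠-30.0° V = 10.39 - j6 V.
Step 5 — Current: I = V / Z = 0.1485 + j0.1341 A = 0.2001∠42.1° A.
Step 6 — Complex power: S = V·I* = 0.7385 - j2.285 VA.
Step 7 — Real power: P = Re(S) = 0.7385 W.
Step 8 — Reactive power: Q = Im(S) = -2.285 VAR.
Step 9 — Apparent power: |S| = 2.401 VA.
Step 10 — Power factor: PF = P/|S| = 0.3076 (leading).

(a) P = 0.7385 W  (b) Q = -2.285 VAR  (c) S = 2.401 VA  (d) PF = 0.3076 (leading)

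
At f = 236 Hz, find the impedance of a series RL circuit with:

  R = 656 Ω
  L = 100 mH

Step 1 — Angular frequency: ω = 2π·f = 2π·236 = 1483 rad/s.
Step 2 — Component impedances:
  R: Z = R = 656 Ω
  L: Z = jωL = j·1483·0.1 = 0 + j148.3 Ω
Step 3 — Series combination: Z_total = R + L = 656 + j148.3 Ω = 672.6∠12.7° Ω.

Z = 656 + j148.3 Ω = 672.6∠12.7° Ω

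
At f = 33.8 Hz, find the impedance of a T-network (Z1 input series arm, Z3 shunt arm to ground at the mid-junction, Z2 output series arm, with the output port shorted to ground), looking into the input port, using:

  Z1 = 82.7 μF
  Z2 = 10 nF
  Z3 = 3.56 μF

Step 1 — Angular frequency: ω = 2π·f = 2π·33.8 = 212.4 rad/s.
Step 2 — Component impedances:
  Z1: Z = 1/(jωC) = -j/(ω·C) = 0 - j56.94 Ω
  Z2: Z = 1/(jωC) = -j/(ω·C) = 0 - j4.709e+05 Ω
  Z3: Z = 1/(jωC) = -j/(ω·C) = 0 - j1323 Ω
Step 3 — With the output port shorted to ground, the output series arm Z2 runs from the junction to ground; the shunt arm Z3 also runs from the junction to ground. They appear in parallel: Z3 || Z2 = 0 - j1319 Ω.
Step 4 — Series with input arm Z1: Z_in = Z1 + (Z3 || Z2) = 0 - j1376 Ω = 1376∠-90.0° Ω.

Z = 0 - j1376 Ω = 1376∠-90.0° Ω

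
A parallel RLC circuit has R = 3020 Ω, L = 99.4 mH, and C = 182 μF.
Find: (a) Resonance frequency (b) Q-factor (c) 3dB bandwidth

Step 1 — Resonance: ω₀ = 1/√(LC) = 1/√(0.0994·0.000182) = 235.1 rad/s.
Step 2 — f₀ = ω₀/(2π) = 37.42 Hz.
Step 3 — Parallel Q: Q = R/(ω₀L) = 3020/(235.1·0.0994) = 129.2.
Step 4 — Bandwidth: Δω = ω₀/Q = 1.819 rad/s; BW = Δω/(2π) = 0.2896 Hz.

(a) f₀ = 37.42 Hz  (b) Q = 129.2  (c) BW = 0.2896 Hz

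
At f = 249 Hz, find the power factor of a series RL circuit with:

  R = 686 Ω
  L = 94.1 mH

Step 1 — Angular frequency: ω = 2π·f = 2π·249 = 1565 rad/s.
Step 2 — Component impedances:
  R: Z = R = 686 Ω
  L: Z = jωL = j·1565·0.0941 = 0 + j147.2 Ω
Step 3 — Series combination: Z_total = R + L = 686 + j147.2 Ω = 701.6∠12.1° Ω.
Step 4 — Power factor: PF = cos(φ) = Re(Z)/|Z| = 686/701.62 = 0.9777.
Step 5 — Type: Im(Z) = 147.2 ⇒ lagging (phase φ = 12.1°).

PF = 0.9777 (lagging, φ = 12.1°)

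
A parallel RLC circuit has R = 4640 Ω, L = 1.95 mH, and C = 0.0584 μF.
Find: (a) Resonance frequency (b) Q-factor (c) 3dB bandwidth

Step 1 — Resonance: ω₀ = 1/√(LC) = 1/√(0.00195·5.84e-08) = 9.371e+04 rad/s.
Step 2 — f₀ = ω₀/(2π) = 1.491e+04 Hz.
Step 3 — Parallel Q: Q = R/(ω₀L) = 4640/(9.371e+04·0.00195) = 25.39.
Step 4 — Bandwidth: Δω = ω₀/Q = 3690 rad/s; BW = Δω/(2π) = 587.3 Hz.

(a) f₀ = 1.491e+04 Hz  (b) Q = 25.39  (c) BW = 587.3 Hz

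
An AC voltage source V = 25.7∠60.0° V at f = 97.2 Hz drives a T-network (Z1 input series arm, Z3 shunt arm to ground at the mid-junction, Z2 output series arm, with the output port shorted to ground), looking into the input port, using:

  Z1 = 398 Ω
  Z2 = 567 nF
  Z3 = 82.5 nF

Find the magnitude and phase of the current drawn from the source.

Step 1 — Angular frequency: ω = 2π·f = 2π·97.2 = 610.7 rad/s.
Step 2 — Component impedances:
  Z1: Z = R = 398 Ω
  Z2: Z = 1/(jωC) = -j/(ω·C) = 0 - j2888 Ω
  Z3: Z = 1/(jωC) = -j/(ω·C) = 0 - j1.985e+04 Ω
Step 3 — With the output port shorted to ground, the output series arm Z2 runs from the junction to ground; the shunt arm Z3 also runs from the junction to ground. They appear in parallel: Z3 || Z2 = 0 - j2521 Ω.
Step 4 — Series with input arm Z1: Z_in = Z1 + (Z3 || Z2) = 398 - j2521 Ω = 2552∠-81.0° Ω.
Step 5 — Source phasor: V = 25.7∠60.0° V = 12.85 + j22.26 V.
Step 6 — Ohm's law: I = V / Z_total = (12.85 + j22.26) / (398 - j2521) = -0.007829 + j0.006333 A.
Step 7 — Convert to polar: |I| = 0.01007 A, ∠I = 141.0°.

I = 0.01007∠141.0° A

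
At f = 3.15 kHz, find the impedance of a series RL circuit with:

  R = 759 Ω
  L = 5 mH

Step 1 — Angular frequency: ω = 2π·f = 2π·3150 = 1.979e+04 rad/s.
Step 2 — Component impedances:
  R: Z = R = 759 Ω
  L: Z = jωL = j·1.979e+04·0.005 = 0 + j98.96 Ω
Step 3 — Series combination: Z_total = R + L = 759 + j98.96 Ω = 765.4∠7.4° Ω.

Z = 759 + j98.96 Ω = 765.4∠7.4° Ω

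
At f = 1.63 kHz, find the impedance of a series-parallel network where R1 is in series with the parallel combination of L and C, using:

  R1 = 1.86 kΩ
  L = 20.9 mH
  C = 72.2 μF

Step 1 — Angular frequency: ω = 2π·f = 2π·1630 = 1.024e+04 rad/s.
Step 2 — Component impedances:
  R1: Z = R = 1860 Ω
  L: Z = jωL = j·1.024e+04·0.0209 = 0 + j214 Ω
  C: Z = 1/(jωC) = -j/(ω·C) = 0 - j1.352 Ω
Step 3 — Parallel branch: L || C = 1/(1/L + 1/C) = 0 - j1.361 Ω.
Step 4 — Series with R1: Z_total = R1 + (L || C) = 1860 - j1.361 Ω = 1860∠-0.0° Ω.

Z = 1860 - j1.361 Ω = 1860∠-0.0° Ω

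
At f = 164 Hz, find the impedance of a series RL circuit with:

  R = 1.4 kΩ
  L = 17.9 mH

Step 1 — Angular frequency: ω = 2π·f = 2π·164 = 1030 rad/s.
Step 2 — Component impedances:
  R: Z = R = 1400 Ω
  L: Z = jωL = j·1030·0.0179 = 0 + j18.44 Ω
Step 3 — Series combination: Z_total = R + L = 1400 + j18.44 Ω = 1400∠0.8° Ω.

Z = 1400 + j18.44 Ω = 1400∠0.8° Ω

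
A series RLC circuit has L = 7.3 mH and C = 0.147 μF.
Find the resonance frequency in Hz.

Step 1 — Resonance condition Im(Z)=0 gives ω₀ = 1/√(LC).
Step 2 — ω₀ = 1/√(0.0073·1.47e-07) = 3.053e+04 rad/s.
Step 3 — f₀ = ω₀/(2π) = 4858 Hz.

f₀ = 4858 Hz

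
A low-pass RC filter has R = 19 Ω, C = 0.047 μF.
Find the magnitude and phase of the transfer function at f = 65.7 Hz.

Step 1 — Angular frequency: ω = 2π·65.7 = 412.8 rad/s.
Step 2 — Transfer function: H(jω) = 1/(1 + jωRC).
Step 3 — Denominator: 1 + jωRC = 1 + j·412.8·19·4.7e-08 = 1 + j0.0003686.
Step 4 — H = 1 - j0.0003686.
Step 5 — Magnitude: |H| = 1 (-0.0 dB); phase: φ = -0.0°.

|H| = 1 (-0.0 dB), φ = -0.0°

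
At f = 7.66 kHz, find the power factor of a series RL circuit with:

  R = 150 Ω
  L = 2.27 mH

Step 1 — Angular frequency: ω = 2π·f = 2π·7660 = 4.813e+04 rad/s.
Step 2 — Component impedances:
  R: Z = R = 150 Ω
  L: Z = jωL = j·4.813e+04·0.00227 = 0 + j109.3 Ω
Step 3 — Series combination: Z_total = R + L = 150 + j109.3 Ω = 185.6∠36.1° Ω.
Step 4 — Power factor: PF = cos(φ) = Re(Z)/|Z| = 150/185.57 = 0.8083.
Step 5 — Type: Im(Z) = 109.3 ⇒ lagging (phase φ = 36.1°).

PF = 0.8083 (lagging, φ = 36.1°)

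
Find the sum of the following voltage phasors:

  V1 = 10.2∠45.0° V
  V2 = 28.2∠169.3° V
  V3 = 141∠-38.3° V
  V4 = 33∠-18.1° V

Step 1 — Convert each phasor to rectangular form:
  V1 = 10.2·(cos(45.0°) + j·sin(45.0°)) = 7.212 + j7.212 V
  V2 = 28.2·(cos(169.3°) + j·sin(169.3°)) = -27.71 + j5.236 V
  V3 = 141·(cos(-38.3°) + j·sin(-38.3°)) = 110.7 - j87.39 V
  V4 = 33·(cos(-18.1°) + j·sin(-18.1°)) = 31.37 - j10.25 V
Step 2 — Sum components: V_total = 121.5 - j85.19 V.
Step 3 — Convert to polar: |V_total| = 148.4 V, ∠V_total = -35.0°.

V_total = 148.4∠-35.0° V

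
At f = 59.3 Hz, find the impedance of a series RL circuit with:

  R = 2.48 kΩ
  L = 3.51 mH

Step 1 — Angular frequency: ω = 2π·f = 2π·59.3 = 372.6 rad/s.
Step 2 — Component impedances:
  R: Z = R = 2480 Ω
  L: Z = jωL = j·372.6·0.00351 = 0 + j1.308 Ω
Step 3 — Series combination: Z_total = R + L = 2480 + j1.308 Ω = 2480∠0.0° Ω.

Z = 2480 + j1.308 Ω = 2480∠0.0° Ω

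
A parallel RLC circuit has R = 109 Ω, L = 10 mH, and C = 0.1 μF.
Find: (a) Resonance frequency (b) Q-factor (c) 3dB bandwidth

Step 1 — Resonance: ω₀ = 1/√(LC) = 1/√(0.01·1e-07) = 3.162e+04 rad/s.
Step 2 — f₀ = ω₀/(2π) = 5033 Hz.
Step 3 — Parallel Q: Q = R/(ω₀L) = 109/(3.162e+04·0.01) = 0.3447.
Step 4 — Bandwidth: Δω = ω₀/Q = 9.174e+04 rad/s; BW = Δω/(2π) = 1.46e+04 Hz.

(a) f₀ = 5033 Hz  (b) Q = 0.3447  (c) BW = 1.46e+04 Hz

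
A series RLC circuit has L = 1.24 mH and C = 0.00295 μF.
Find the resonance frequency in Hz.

Step 1 — Resonance condition Im(Z)=0 gives ω₀ = 1/√(LC).
Step 2 — ω₀ = 1/√(0.00124·2.95e-09) = 5.229e+05 rad/s.
Step 3 — f₀ = ω₀/(2π) = 8.321e+04 Hz.

f₀ = 8.321e+04 Hz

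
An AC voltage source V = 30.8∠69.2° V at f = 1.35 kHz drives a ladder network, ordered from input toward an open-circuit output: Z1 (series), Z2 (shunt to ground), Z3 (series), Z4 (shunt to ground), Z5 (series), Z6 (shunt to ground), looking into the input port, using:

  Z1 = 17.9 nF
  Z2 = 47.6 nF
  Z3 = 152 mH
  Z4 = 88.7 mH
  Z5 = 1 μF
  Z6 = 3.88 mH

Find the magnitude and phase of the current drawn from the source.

Step 1 — Angular frequency: ω = 2π·f = 2π·1350 = 8482 rad/s.
Step 2 — Component impedances:
  Z1: Z = 1/(jωC) = -j/(ω·C) = 0 - j6586 Ω
  Z2: Z = 1/(jωC) = -j/(ω·C) = 0 - j2477 Ω
  Z3: Z = jωL = j·8482·0.152 = 0 + j1289 Ω
  Z4: Z = jωL = j·8482·0.0887 = 0 + j752.4 Ω
  Z5: Z = 1/(jωC) = -j/(ω·C) = 0 - j117.9 Ω
  Z6: Z = jωL = j·8482·0.00388 = 0 + j32.91 Ω
Step 3 — Ladder network (open output): work backward from the far end, alternating series and parallel combinations. Z_in = 0 - j4283 Ω = 4283∠-90.0° Ω.
Step 4 — Source phasor: V = 30.8∠69.2° V = 10.94 + j28.79 V.
Step 5 — Ohm's law: I = V / Z_total = (10.94 + j28.79) / (0 - j4283) = -0.006723 + j0.002554 A.
Step 6 — Convert to polar: |I| = 0.007192 A, ∠I = 159.2°.

I = 0.007192∠159.2° A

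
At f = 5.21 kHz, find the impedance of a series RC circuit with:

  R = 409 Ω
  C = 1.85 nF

Step 1 — Angular frequency: ω = 2π·f = 2π·5210 = 3.274e+04 rad/s.
Step 2 — Component impedances:
  R: Z = R = 409 Ω
  C: Z = 1/(jωC) = -j/(ω·C) = 0 - j1.651e+04 Ω
Step 3 — Series combination: Z_total = R + C = 409 - j1.651e+04 Ω = 1.652e+04∠-88.6° Ω.

Z = 409 - j1.651e+04 Ω = 1.652e+04∠-88.6° Ω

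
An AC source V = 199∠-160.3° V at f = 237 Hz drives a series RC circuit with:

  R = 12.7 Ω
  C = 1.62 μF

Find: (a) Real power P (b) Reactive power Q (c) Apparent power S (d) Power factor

Step 1 — Angular frequency: ω = 2π·f = 2π·237 = 1489 rad/s.
Step 2 — Component impedances:
  R: Z = R = 12.7 Ω
  C: Z = 1/(jωC) = -j/(ω·C) = 0 - j414.5 Ω
Step 3 — Series combination: Z_total = R + C = 12.7 - j414.5 Ω = 414.7∠-88.2° Ω.
Step 4 — Source phasor: V = 199∠-160.3° V = -187.4 - j67.08 V.
Step 5 — Current: I = V / Z = 0.1478 - j0.4565 A = 0.4798∠-72.1° A.
Step 6 — Complex power: S = V·I* = 2.924 - j95.44 VA.
Step 7 — Real power: P = Re(S) = 2.924 W.
Step 8 — Reactive power: Q = Im(S) = -95.44 VAR.
Step 9 — Apparent power: |S| = 95.49 VA.
Step 10 — Power factor: PF = P/|S| = 0.03062 (leading).

(a) P = 2.924 W  (b) Q = -95.44 VAR  (c) S = 95.49 VA  (d) PF = 0.03062 (leading)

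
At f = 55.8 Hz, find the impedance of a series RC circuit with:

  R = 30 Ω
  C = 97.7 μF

Step 1 — Angular frequency: ω = 2π·f = 2π·55.8 = 350.6 rad/s.
Step 2 — Component impedances:
  R: Z = R = 30 Ω
  C: Z = 1/(jωC) = -j/(ω·C) = 0 - j29.19 Ω
Step 3 — Series combination: Z_total = R + C = 30 - j29.19 Ω = 41.86∠-44.2° Ω.

Z = 30 - j29.19 Ω = 41.86∠-44.2° Ω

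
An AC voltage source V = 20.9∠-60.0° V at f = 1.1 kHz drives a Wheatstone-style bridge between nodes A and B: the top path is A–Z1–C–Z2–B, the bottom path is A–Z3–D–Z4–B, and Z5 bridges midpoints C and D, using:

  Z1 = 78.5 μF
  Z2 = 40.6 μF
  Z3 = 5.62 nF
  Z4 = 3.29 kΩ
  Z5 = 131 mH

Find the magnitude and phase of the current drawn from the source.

Step 1 — Angular frequency: ω = 2π·f = 2π·1100 = 6912 rad/s.
Step 2 — Component impedances:
  Z1: Z = 1/(jωC) = -j/(ω·C) = 0 - j1.843 Ω
  Z2: Z = 1/(jωC) = -j/(ω·C) = 0 - j3.564 Ω
  Z3: Z = 1/(jωC) = -j/(ω·C) = 0 - j2.574e+04 Ω
  Z4: Z = R = 3290 Ω
  Z5: Z = jωL = j·6912·0.131 = 0 + j905.4 Ω
Step 3 — Bridge requires nodal analysis (the Z5 bridge couples midpoints C and D, so the two paths cannot be reduced to a simple series/parallel combination). Setting node B to ground and injecting 1 A at node A, the 3-node admittance system at A, C, D solves to V_A = Z_AB = 0.003438 - j5.408 Ω = 5.408∠-90.0° Ω.
Step 4 — Source phasor: V = 20.9∠-60.0° V = 10.45 - j18.1 V.
Step 5 — Ohm's law: I = V / Z_total = (10.45 - j18.1) / (0.003438 - j5.408) = 3.348 + j1.93 A.
Step 6 — Convert to polar: |I| = 3.865 A, ∠I = 30.0°.

I = 3.865∠30.0° A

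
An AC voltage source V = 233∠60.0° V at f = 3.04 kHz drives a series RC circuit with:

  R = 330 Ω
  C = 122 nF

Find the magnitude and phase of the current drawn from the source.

Step 1 — Angular frequency: ω = 2π·f = 2π·3040 = 1.91e+04 rad/s.
Step 2 — Component impedances:
  R: Z = R = 330 Ω
  C: Z = 1/(jωC) = -j/(ω·C) = 0 - j429.1 Ω
Step 3 — Series combination: Z_total = R + C = 330 - j429.1 Ω = 541.3∠-52.4° Ω.
Step 4 — Source phasor: V = 233∠60.0° V = 116.5 + j201.8 V.
Step 5 — Ohm's law: I = V / Z_total = (116.5 + j201.8) / (330 - j429.1) = -0.1643 + j0.3978 A.
Step 6 — Convert to polar: |I| = 0.4304 A, ∠I = 112.4°.

I = 0.4304∠112.4° A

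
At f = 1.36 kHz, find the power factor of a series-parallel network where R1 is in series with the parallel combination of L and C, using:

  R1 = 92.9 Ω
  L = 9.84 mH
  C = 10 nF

Step 1 — Angular frequency: ω = 2π·f = 2π·1360 = 8545 rad/s.
Step 2 — Component impedances:
  R1: Z = R = 92.9 Ω
  L: Z = jωL = j·8545·0.00984 = 0 + j84.08 Ω
  C: Z = 1/(jωC) = -j/(ω·C) = 0 - j1.17e+04 Ω
Step 3 — Parallel branch: L || C = 1/(1/L + 1/C) = 0 + j84.69 Ω.
Step 4 — Series with R1: Z_total = R1 + (L || C) = 92.9 + j84.69 Ω = 125.7∠42.4° Ω.
Step 5 — Power factor: PF = cos(φ) = Re(Z)/|Z| = 92.9/125.71 = 0.739.
Step 6 — Type: Im(Z) = 84.69 ⇒ lagging (phase φ = 42.4°).

PF = 0.739 (lagging, φ = 42.4°)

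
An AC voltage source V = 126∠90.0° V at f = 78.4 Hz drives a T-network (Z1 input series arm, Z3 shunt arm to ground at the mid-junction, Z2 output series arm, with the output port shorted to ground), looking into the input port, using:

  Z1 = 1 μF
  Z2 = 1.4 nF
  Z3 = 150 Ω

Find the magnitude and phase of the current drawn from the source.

Step 1 — Angular frequency: ω = 2π·f = 2π·78.4 = 492.6 rad/s.
Step 2 — Component impedances:
  Z1: Z = 1/(jωC) = -j/(ω·C) = 0 - j2030 Ω
  Z2: Z = 1/(jωC) = -j/(ω·C) = 0 - j1.45e+06 Ω
  Z3: Z = R = 150 Ω
Step 3 — With the output port shorted to ground, the output series arm Z2 runs from the junction to ground; the shunt arm Z3 also runs from the junction to ground. They appear in parallel: Z3 || Z2 = 150 - j0.01552 Ω.
Step 4 — Series with input arm Z1: Z_in = Z1 + (Z3 || Z2) = 150 - j2030 Ω = 2036∠-85.8° Ω.
Step 5 — Source phasor: V = 126∠90.0° V = 0 + j126 V.
Step 6 — Ohm's law: I = V / Z_total = (0 + j126) / (150 - j2030) = -0.06173 + j0.004561 A.
Step 7 — Convert to polar: |I| = 0.0619 A, ∠I = 175.8°.

I = 0.0619∠175.8° A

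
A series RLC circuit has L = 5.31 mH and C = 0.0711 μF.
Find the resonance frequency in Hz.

Step 1 — Resonance condition Im(Z)=0 gives ω₀ = 1/√(LC).
Step 2 — ω₀ = 1/√(0.00531·7.11e-08) = 5.147e+04 rad/s.
Step 3 — f₀ = ω₀/(2π) = 8191 Hz.

f₀ = 8191 Hz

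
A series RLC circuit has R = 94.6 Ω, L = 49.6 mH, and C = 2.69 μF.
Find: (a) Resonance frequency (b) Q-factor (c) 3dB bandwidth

Step 1 — Resonance: ω₀ = 1/√(LC) = 1/√(0.0496·2.69e-06) = 2738 rad/s.
Step 2 — f₀ = ω₀/(2π) = 435.7 Hz.
Step 3 — Series Q: Q = ω₀L/R = 2738·0.0496/94.6 = 1.435.
Step 4 — Bandwidth: Δω = ω₀/Q = 1907 rad/s; BW = Δω/(2π) = 303.5 Hz.

(a) f₀ = 435.7 Hz  (b) Q = 1.435  (c) BW = 303.5 Hz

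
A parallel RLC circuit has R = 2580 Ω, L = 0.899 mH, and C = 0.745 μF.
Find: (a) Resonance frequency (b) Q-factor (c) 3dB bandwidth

Step 1 — Resonance: ω₀ = 1/√(LC) = 1/√(0.000899·7.45e-07) = 3.864e+04 rad/s.
Step 2 — f₀ = ω₀/(2π) = 6150 Hz.
Step 3 — Parallel Q: Q = R/(ω₀L) = 2580/(3.864e+04·0.000899) = 74.27.
Step 4 — Bandwidth: Δω = ω₀/Q = 520.3 rad/s; BW = Δω/(2π) = 82.8 Hz.

(a) f₀ = 6150 Hz  (b) Q = 74.27  (c) BW = 82.8 Hz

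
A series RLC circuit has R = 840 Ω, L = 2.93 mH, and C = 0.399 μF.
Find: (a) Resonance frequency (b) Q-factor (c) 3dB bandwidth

Step 1 — Resonance: ω₀ = 1/√(LC) = 1/√(0.00293·3.99e-07) = 2.925e+04 rad/s.
Step 2 — f₀ = ω₀/(2π) = 4655 Hz.
Step 3 — Series Q: Q = ω₀L/R = 2.925e+04·0.00293/840 = 0.102.
Step 4 — Bandwidth: Δω = ω₀/Q = 2.867e+05 rad/s; BW = Δω/(2π) = 4.563e+04 Hz.

(a) f₀ = 4655 Hz  (b) Q = 0.102  (c) BW = 4.563e+04 Hz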